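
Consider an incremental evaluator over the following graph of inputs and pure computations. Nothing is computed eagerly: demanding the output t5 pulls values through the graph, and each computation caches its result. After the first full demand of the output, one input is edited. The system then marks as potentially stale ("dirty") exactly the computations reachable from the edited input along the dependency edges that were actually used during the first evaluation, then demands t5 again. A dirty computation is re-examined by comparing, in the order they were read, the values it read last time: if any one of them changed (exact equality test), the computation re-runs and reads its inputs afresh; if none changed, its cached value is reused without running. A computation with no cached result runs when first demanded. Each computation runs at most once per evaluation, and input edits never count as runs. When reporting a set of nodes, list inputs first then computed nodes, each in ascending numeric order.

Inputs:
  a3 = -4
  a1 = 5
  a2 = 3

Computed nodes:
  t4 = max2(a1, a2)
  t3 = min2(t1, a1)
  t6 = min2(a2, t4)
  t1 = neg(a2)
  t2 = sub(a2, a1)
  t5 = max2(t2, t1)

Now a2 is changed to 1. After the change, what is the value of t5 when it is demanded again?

Initial pass — values computed on the first demand:
  t1 = neg(3) = -3
  t2 = sub(3, 5) = -2
  t5 = max2(-2, -3) = -2

Second demand — change propagation:
  t1: re-runs because a2 3->1; new result -1.
  t2: re-runs because a2 3->1; new result -4.
  t5: re-runs because t2 -2->-4; t1 -3->-1; new result -1.

t5 now evaluates to -1.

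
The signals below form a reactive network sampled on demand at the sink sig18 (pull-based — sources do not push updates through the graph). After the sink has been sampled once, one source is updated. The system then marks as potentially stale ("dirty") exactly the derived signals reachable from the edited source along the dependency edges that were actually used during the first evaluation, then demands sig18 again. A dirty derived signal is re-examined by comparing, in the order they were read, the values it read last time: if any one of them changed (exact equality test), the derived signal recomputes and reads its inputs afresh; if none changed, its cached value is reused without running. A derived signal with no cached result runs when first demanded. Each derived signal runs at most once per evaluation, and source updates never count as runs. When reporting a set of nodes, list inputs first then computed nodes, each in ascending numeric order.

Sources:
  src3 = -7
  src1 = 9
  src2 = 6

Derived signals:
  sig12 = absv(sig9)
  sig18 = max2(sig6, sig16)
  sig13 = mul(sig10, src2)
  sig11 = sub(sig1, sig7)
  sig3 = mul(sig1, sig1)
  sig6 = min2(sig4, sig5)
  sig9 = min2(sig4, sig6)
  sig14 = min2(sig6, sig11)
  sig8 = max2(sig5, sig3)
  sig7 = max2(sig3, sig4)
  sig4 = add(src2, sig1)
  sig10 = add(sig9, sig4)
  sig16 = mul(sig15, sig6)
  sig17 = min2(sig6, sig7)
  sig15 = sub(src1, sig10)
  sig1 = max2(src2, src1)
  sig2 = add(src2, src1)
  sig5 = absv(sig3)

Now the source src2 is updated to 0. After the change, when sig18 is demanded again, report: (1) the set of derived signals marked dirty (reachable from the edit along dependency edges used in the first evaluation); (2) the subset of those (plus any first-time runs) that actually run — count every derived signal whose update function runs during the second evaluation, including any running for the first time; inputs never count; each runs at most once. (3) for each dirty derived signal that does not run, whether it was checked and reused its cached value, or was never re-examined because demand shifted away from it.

Initial pass — values computed on the first demand:
  sig1 = max2(6, 9) = 9
  sig3 = mul(9, 9) = 81
  sig4 = add(6, 9) = 15
  sig5 = absv(81) = 81
  sig6 = min2(15, 81) = 15
  sig9 = min2(15, 15) = 15
  sig10 = add(15, 15) = 30
  sig15 = sub(9, 30) = -21
  sig16 = mul(-21, 15) = -315
  sig18 = max2(15, -315) = 15

Second demand — change propagation:
  sig1: re-runs because src2 6->0; new result 9 (unchanged).
  sig3: re-examined; everything it read last time is the same (sig1 unchanged, sig1 unchanged) — cache 81 kept, no run.
  sig4: re-runs because src2 6->0; new result 9.
  sig5: re-examined; everything it read last time is the same (sig3 unchanged) — cache 81 kept, no run.
  sig6: re-runs because sig4 15->9; new result 9.
  sig9: re-runs because sig4 15->9; sig6 15->9; new result 9.
  sig10: re-runs because sig9 15->9; sig4 15->9; new result 18.
  sig15: re-runs because sig10 30->18; new result -9.
  sig16: re-runs because sig15 -21->-9; sig6 15->9; new result -81.
  sig18: re-runs because sig6 15->9; sig16 -315->-81; new result 9.

The important point: at sig3 every value read last time is unchanged, so the dirty flag clears without a run.

Dirty set: sig1, sig3, sig4, sig5, sig6, sig9, sig10, sig15, sig16, sig18.
Run set: sig1, sig4, sig6, sig9, sig10, sig15, sig16, sig18 (8 run).
Re-examined without running (cache reused): sig3, sig5.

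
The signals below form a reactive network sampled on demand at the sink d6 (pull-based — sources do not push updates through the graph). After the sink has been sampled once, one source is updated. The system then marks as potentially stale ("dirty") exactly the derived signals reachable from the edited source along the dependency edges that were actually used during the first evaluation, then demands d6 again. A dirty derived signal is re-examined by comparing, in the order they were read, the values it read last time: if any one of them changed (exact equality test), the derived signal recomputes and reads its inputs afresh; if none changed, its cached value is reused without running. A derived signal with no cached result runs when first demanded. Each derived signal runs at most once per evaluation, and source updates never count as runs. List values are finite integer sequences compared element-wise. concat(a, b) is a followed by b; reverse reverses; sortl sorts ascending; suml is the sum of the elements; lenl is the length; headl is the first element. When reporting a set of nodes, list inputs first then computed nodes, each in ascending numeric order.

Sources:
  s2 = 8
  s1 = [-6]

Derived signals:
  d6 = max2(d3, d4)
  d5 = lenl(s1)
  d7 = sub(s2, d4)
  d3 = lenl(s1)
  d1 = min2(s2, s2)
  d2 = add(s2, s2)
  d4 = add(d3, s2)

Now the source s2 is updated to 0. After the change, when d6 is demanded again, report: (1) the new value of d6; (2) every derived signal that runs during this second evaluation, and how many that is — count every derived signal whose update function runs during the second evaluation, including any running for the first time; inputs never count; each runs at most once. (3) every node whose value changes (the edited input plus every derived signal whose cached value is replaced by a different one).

d6 now evaluates to 1.
Run set: d4, d6 (2 run).
Changed values: s2, d4, d6.

Initial pass — values computed on the first demand:
  d3 = lenl([-6]) = 1
  d4 = add(1, 8) = 9
  d6 = max2(1, 9) = 9

Second demand — change propagation:
  d4: re-runs because s2 8->0; new result 1.
  d6: re-runs because d4 9->1; new result 1.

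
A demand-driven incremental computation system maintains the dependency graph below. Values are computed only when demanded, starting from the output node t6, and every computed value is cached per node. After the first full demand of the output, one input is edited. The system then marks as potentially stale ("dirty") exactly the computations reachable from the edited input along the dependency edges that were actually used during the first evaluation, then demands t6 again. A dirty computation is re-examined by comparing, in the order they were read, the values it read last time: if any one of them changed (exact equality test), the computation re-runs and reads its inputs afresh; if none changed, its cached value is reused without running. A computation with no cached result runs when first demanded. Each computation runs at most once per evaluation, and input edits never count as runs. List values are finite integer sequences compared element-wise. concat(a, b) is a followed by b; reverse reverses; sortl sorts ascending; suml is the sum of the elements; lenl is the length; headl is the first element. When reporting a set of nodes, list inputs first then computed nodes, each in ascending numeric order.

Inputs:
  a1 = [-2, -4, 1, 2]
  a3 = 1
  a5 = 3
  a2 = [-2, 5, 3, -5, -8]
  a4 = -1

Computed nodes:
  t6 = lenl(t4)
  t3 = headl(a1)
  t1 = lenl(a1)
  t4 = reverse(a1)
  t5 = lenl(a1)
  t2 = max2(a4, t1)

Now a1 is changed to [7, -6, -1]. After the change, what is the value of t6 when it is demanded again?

New value of t6: 3.

First evaluation (everything demanded from the output):
  t4 = reverse([-2, -4, 1, 2]) = [2, 1, -4, -2]
  t6 = lenl([2, 1, -4, -2]) = 4

Propagation after the edit:
  t4: runs — a1 [-2, -4, 1, 2]->[7, -6, -1]; result [-1, -6, 7].
  t6: runs — t4 [2, 1, -4, -2]->[-1, -6, 7]; result 3.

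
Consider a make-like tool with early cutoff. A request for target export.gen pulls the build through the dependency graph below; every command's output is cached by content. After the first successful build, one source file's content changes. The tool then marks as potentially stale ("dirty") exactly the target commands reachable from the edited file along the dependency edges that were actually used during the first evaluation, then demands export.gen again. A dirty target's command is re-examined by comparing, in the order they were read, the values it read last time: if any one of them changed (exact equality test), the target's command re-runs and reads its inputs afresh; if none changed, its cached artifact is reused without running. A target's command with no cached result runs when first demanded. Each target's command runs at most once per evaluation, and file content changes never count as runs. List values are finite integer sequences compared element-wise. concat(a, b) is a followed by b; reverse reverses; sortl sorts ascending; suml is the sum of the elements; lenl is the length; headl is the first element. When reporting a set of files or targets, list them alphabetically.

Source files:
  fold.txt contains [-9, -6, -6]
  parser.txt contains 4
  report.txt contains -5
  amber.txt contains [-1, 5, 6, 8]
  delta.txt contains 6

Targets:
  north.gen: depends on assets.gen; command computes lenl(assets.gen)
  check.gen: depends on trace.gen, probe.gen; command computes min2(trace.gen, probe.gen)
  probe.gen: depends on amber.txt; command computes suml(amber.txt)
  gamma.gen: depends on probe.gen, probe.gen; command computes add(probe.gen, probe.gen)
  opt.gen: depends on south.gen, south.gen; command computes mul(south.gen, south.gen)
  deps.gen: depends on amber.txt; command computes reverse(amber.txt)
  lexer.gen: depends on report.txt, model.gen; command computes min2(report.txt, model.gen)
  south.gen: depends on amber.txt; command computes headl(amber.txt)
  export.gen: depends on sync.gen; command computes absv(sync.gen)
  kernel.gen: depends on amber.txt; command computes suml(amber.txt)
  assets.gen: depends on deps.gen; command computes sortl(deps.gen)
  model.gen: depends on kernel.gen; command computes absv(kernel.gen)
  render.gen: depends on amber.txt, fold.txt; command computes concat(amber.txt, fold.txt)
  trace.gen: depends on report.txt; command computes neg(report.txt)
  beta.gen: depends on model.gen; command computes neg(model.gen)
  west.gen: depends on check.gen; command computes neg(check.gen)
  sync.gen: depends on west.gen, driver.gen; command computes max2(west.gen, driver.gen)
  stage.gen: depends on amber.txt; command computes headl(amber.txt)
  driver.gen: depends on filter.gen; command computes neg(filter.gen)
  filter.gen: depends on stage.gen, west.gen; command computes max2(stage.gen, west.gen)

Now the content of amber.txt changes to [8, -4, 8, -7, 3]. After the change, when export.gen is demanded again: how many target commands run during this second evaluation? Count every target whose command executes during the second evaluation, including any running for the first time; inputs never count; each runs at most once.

7 target commands run: check.gen, driver.gen, export.gen, filter.gen, probe.gen, stage.gen, sync.gen.
Note where the cutoff bites: west.gen is checked, finds nothing changed, and keeps its cache.

First demand of the output computes:
  probe.gen = suml([-1, 5, 6, 8]) = 18
  stage.gen = headl([-1, 5, 6, 8]) = -1
  trace.gen = neg(-5) = 5
  check.gen = min2(5, 18) = 5
  west.gen = neg(5) = -5
  filter.gen = max2(-1, -5) = -1
  driver.gen = neg(-1) = 1
  sync.gen = max2(-5, 1) = 1
  export.gen = absv(1) = 1

After the edit, cleaning proceeds:
  probe.gen: a read changed (amber.txt [-1, 5, 6, 8]->[8, -4, 8, -7, 3]) — executes, giving 8.
  check.gen: a read changed (probe.gen 18->8) — executes, giving 5 — identical to its old value.
  stage.gen: a read changed (amber.txt [-1, 5, 6, 8]->[8, -4, 8, -7, 3]) — executes, giving 8.
  west.gen: dirty, but its reads are unchanged (check.gen unchanged); cached -5 stands.
  filter.gen: a read changed (stage.gen -1->8) — executes, giving 8.
  driver.gen: a read changed (filter.gen -1->8) — executes, giving -8.
  sync.gen: a read changed (driver.gen 1->-8) — executes, giving -5.
  export.gen: a read changed (sync.gen 1->-5) — executes, giving 5.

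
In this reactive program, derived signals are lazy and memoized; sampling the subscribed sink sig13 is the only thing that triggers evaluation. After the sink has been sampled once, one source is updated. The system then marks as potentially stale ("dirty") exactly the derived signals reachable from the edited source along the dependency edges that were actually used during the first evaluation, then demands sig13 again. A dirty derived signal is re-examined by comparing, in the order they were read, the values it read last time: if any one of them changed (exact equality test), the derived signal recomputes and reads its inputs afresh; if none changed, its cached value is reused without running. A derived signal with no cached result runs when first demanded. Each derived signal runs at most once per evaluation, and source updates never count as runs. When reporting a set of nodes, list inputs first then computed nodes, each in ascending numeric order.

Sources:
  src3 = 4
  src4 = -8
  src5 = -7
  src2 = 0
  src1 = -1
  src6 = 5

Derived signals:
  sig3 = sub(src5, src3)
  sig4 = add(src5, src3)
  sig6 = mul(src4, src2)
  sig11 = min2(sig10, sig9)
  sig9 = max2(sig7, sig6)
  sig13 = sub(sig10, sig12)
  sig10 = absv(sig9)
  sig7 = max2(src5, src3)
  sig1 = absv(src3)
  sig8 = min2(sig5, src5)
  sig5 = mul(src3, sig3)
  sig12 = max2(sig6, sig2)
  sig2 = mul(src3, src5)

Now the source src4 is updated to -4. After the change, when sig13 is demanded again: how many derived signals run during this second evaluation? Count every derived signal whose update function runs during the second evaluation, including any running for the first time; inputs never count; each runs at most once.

1 derived signals run: sig6.
Note the absorption at sig6: it re-runs yet its value is the same, leaving the output's value untouched.

First demand of the output computes:
  sig2 = mul(4, -7) = -28
  sig6 = mul(-8, 0) = 0
  sig7 = max2(-7, 4) = 4
  sig9 = max2(4, 0) = 4
  sig10 = absv(4) = 4
  sig12 = max2(0, -28) = 0
  sig13 = sub(4, 0) = 4

After the edit, cleaning proceeds:
  sig6: a read changed (src4 -8->-4) — executes, giving 0 — identical to its old value.
  sig9: dirty, but its reads are unchanged (sig7 unchanged, sig6 unchanged); cached 4 stands.
  sig10: dirty, but its reads are unchanged (sig9 unchanged); cached 4 stands.
  sig12: dirty, but its reads are unchanged (sig6 unchanged, sig2 unchanged); cached 0 stands.
  sig13: dirty, but its reads are unchanged (sig10 unchanged, sig12 unchanged); cached 4 stands.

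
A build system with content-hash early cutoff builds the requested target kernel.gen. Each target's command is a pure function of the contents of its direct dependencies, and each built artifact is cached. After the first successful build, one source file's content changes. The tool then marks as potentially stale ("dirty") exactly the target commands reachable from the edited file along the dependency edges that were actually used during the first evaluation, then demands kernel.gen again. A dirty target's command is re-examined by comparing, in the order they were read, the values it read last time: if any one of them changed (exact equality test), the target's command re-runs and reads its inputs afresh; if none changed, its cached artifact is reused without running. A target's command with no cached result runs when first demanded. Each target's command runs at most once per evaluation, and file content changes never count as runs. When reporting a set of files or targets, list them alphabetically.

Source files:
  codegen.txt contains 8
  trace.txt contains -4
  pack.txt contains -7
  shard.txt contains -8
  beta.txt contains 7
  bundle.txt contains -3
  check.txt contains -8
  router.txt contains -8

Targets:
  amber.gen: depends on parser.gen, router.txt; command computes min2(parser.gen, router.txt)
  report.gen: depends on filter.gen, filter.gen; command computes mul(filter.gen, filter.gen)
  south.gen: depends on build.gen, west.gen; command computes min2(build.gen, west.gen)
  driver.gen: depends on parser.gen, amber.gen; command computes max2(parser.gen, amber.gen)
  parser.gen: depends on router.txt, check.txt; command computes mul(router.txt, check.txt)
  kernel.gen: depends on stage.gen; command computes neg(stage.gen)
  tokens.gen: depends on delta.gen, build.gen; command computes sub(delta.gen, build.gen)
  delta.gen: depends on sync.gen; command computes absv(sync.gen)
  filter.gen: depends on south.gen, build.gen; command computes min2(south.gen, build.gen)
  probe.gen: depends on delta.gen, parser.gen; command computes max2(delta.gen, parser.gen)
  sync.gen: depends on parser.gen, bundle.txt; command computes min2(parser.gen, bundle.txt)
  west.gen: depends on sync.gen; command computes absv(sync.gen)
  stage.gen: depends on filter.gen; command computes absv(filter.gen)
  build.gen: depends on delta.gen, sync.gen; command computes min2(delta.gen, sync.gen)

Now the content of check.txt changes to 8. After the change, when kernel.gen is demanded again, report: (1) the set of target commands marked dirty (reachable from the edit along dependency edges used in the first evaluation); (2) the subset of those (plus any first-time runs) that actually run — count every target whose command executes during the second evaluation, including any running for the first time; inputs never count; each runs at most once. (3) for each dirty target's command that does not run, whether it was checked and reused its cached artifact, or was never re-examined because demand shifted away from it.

Marked dirty: build.gen, delta.gen, filter.gen, kernel.gen, parser.gen, south.gen, stage.gen, sync.gen, west.gen.
Target commands that run: build.gen, delta.gen, filter.gen, kernel.gen, parser.gen, south.gen, stage.gen, sync.gen, west.gen — 9 in total.
Every dirty target's command ran.

First evaluation (everything demanded from the output):
  parser.gen = mul(-8, -8) = 64
  sync.gen = min2(64, -3) = -3
  delta.gen = absv(-3) = 3
  build.gen = min2(3, -3) = -3
  west.gen = absv(-3) = 3
  south.gen = min2(-3, 3) = -3
  filter.gen = min2(-3, -3) = -3
  stage.gen = absv(-3) = 3
  kernel.gen = neg(3) = -3

Propagation after the edit:
  parser.gen: runs — check.txt -8->8; result -64.
  sync.gen: runs — parser.gen 64->-64; result -64.
  delta.gen: runs — sync.gen -3->-64; result 64.
  build.gen: runs — delta.gen 3->64; sync.gen -3->-64; result -64.
  west.gen: runs — sync.gen -3->-64; result 64.
  south.gen: runs — build.gen -3->-64; west.gen 3->64; result -64.
  filter.gen: runs — south.gen -3->-64; build.gen -3->-64; result -64.
  stage.gen: runs — filter.gen -3->-64; result 64.
  kernel.gen: runs — stage.gen 3->64; result -64.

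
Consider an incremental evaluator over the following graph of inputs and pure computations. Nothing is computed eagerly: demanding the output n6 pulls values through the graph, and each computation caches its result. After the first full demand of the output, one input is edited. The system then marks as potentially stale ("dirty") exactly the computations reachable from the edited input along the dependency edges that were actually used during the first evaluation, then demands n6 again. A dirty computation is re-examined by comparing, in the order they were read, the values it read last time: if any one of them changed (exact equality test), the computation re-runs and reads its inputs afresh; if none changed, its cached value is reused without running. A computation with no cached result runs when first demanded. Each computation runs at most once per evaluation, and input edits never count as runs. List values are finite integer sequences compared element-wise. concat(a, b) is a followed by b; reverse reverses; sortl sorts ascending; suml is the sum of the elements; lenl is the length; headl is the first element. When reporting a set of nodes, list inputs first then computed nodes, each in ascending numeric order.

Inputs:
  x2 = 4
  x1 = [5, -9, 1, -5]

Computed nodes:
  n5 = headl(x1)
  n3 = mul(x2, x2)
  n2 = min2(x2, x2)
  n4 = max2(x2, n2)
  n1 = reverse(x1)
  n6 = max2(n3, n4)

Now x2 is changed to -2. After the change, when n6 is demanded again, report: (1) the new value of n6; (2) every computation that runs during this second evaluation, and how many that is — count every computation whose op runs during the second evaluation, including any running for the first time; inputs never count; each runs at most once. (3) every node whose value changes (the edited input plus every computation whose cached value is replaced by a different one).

n6 now evaluates to 4.
Run set: n2, n3, n4, n6 (4 run).
Changed values: x2, n2, n3, n4, n6.

Initial pass — values computed on the first demand:
  n2 = min2(4, 4) = 4
  n3 = mul(4, 4) = 16
  n4 = max2(4, 4) = 4
  n6 = max2(16, 4) = 16

Second demand — change propagation:
  n2: re-runs because x2 4->-2; x2 4->-2; new result -2.
  n3: re-runs because x2 4->-2; x2 4->-2; new result 4.
  n4: re-runs because x2 4->-2; n2 4->-2; new result -2.
  n6: re-runs because n3 16->4; n4 4->-2; new result 4.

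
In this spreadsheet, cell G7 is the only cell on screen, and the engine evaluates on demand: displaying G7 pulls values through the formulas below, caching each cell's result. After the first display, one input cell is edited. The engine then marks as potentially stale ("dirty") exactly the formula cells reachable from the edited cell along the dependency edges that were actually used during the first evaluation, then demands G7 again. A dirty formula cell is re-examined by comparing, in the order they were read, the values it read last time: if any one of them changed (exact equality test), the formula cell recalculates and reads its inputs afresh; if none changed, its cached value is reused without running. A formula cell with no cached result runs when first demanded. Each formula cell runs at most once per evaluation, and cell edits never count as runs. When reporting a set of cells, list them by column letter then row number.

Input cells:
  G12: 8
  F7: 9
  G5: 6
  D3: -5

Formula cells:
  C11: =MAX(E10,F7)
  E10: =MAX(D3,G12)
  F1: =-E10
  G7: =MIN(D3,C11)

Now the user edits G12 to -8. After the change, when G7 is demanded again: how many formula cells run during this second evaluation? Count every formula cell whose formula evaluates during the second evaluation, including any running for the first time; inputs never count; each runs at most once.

Initial pass — values computed on the first demand:
  E10 = MAX(-5, 8) = 8
  C11 = MAX(8, 9) = 9
  G7 = MIN(-5, 9) = -5

Second demand — change propagation:
  E10: re-runs because G12 8->-8; new result -5.
  C11: re-runs because E10 8->-5; new result 9 (unchanged).
  G7: re-examined; everything it read last time is the same (D3 unchanged, C11 unchanged) — cache -5 kept, no run.

The important point: C11 recomputes to an identical value, and the output ends up unchanged.

Run set: C11, E10 (2 run).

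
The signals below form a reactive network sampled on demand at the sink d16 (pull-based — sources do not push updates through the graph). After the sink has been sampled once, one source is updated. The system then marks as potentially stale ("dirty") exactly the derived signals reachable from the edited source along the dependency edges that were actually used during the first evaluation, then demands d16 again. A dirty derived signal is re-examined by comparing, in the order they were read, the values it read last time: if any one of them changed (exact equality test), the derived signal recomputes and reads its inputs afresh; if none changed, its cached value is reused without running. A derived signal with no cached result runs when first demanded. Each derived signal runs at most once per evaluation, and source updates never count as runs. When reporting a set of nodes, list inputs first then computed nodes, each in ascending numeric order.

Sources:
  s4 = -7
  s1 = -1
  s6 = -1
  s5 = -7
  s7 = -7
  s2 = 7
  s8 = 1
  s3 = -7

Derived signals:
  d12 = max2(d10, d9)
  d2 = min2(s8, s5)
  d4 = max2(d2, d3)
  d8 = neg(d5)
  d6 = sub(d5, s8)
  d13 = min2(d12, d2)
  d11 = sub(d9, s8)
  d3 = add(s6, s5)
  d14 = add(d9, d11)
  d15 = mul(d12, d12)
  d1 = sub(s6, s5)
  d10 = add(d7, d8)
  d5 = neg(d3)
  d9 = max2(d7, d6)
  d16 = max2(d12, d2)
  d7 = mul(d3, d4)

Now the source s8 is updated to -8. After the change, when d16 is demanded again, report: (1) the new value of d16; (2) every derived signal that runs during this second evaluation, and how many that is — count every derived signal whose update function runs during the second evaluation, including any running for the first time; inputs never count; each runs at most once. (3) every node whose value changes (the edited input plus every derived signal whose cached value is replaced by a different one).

d16 now evaluates to 64.
Run set: d2, d4, d6, d7, d9, d10, d12, d16 (8 run).
Changed values: s8, d2, d4, d6, d7, d9, d10, d12, d16.

Initial pass — values computed on the first demand:
  d2 = min2(1, -7) = -7
  d3 = add(-1, -7) = -8
  d4 = max2(-7, -8) = -7
  d5 = neg(-8) = 8
  d6 = sub(8, 1) = 7
  d7 = mul(-8, -7) = 56
  d8 = neg(8) = -8
  d9 = max2(56, 7) = 56
  d10 = add(56, -8) = 48
  d12 = max2(48, 56) = 56
  d16 = max2(56, -7) = 56

Second demand — change propagation:
  d2: re-runs because s8 1->-8; new result -8.
  d4: re-runs because d2 -7->-8; new result -8.
  d6: re-runs because s8 1->-8; new result 16.
  d7: re-runs because d4 -7->-8; new result 64.
  d9: re-runs because d7 56->64; d6 7->16; new result 64.
  d10: re-runs because d7 56->64; new result 56.
  d12: re-runs because d10 48->56; d9 56->64; new result 64.
  d16: re-runs because d12 56->64; d2 -7->-8; new result 64.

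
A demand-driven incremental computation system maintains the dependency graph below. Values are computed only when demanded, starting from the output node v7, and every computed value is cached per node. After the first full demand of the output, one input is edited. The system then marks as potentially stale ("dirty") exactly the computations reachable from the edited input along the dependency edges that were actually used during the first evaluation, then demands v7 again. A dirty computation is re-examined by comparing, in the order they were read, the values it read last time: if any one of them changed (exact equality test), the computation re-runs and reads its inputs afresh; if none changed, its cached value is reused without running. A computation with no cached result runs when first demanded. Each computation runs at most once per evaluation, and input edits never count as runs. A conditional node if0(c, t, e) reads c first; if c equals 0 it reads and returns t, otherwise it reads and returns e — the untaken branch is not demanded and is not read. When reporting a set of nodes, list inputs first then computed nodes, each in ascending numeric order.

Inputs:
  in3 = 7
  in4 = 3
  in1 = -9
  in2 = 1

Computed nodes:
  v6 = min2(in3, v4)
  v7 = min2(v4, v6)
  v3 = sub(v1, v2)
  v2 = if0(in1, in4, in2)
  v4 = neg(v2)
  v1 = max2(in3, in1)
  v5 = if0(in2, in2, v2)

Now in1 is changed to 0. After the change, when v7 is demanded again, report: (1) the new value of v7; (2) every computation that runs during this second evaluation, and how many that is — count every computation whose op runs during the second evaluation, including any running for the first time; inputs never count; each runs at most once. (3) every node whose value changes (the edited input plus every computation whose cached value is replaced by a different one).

First evaluation (everything demanded from the output):
  v2 = if0(in1=-9 -> else branch in2) = 1
  v4 = neg(1) = -1
  v6 = min2(7, -1) = -1
  v7 = min2(-1, -1) = -1

Propagation after the edit:
  v2: runs — in1 -9->0; result 3.
  v4: runs — v2 1->3; result -3.
  v6: runs — v4 -1->-3; result -3.
  v7: runs — v4 -1->-3; v6 -1->-3; result -3.

New value of v7: -3.
Computations that run: v2, v4, v6, v7 — 4 in total.
Values that change: in1, v2, v4, v6, v7.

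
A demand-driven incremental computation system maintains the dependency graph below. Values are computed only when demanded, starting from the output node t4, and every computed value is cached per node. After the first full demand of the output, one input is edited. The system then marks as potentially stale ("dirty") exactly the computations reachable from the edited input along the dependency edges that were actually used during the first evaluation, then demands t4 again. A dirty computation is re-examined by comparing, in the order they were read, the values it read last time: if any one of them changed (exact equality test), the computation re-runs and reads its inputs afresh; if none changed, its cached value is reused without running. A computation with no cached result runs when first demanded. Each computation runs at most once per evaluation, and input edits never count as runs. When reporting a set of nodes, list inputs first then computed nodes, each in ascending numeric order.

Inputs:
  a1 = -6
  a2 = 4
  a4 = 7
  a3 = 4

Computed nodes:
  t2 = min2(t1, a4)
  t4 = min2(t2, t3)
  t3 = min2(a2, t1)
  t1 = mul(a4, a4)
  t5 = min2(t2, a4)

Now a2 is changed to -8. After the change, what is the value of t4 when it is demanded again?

New value of t4: -8.

First evaluation (everything demanded from the output):
  t1 = mul(7, 7) = 49
  t2 = min2(49, 7) = 7
  t3 = min2(4, 49) = 4
  t4 = min2(7, 4) = 4

Propagation after the edit:
  t3: runs — a2 4->-8; result -8.
  t4: runs — t3 4->-8; result -8.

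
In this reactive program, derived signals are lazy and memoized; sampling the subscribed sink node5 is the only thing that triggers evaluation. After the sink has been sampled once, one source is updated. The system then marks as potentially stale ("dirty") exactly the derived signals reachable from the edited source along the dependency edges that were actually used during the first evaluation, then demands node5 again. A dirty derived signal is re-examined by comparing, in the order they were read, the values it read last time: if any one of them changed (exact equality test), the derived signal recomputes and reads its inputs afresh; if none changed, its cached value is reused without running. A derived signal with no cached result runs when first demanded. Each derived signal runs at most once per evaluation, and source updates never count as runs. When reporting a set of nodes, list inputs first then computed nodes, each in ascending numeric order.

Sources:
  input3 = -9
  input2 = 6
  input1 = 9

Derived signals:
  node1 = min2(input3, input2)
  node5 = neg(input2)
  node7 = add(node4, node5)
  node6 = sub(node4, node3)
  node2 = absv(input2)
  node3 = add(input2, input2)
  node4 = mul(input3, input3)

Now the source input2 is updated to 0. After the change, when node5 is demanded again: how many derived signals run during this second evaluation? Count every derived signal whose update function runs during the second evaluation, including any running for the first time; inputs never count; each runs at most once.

First demand of the output computes:
  node5 = neg(6) = -6

After the edit, cleaning proceeds:
  node5: a read changed (input2 6->0) — executes, giving 0.

1 derived signals run: node5.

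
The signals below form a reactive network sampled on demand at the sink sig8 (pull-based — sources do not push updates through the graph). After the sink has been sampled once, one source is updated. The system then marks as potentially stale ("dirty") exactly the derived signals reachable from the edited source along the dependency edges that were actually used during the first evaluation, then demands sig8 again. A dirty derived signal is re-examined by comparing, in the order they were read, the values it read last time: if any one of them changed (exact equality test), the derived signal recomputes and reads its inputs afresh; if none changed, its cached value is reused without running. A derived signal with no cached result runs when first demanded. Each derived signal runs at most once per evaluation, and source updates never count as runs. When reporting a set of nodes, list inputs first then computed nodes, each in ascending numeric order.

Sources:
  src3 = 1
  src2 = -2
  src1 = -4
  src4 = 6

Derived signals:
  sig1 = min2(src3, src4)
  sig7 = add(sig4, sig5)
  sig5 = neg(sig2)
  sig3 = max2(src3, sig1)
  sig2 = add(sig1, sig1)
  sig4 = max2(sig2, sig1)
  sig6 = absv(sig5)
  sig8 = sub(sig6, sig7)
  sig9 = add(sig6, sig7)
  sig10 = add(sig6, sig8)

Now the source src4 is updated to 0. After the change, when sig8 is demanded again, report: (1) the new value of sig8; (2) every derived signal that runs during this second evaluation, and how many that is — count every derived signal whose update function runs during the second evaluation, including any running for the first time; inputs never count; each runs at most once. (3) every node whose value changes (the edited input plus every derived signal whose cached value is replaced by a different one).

Initial pass — values computed on the first demand:
  sig1 = min2(1, 6) = 1
  sig2 = add(1, 1) = 2
  sig4 = max2(2, 1) = 2
  sig5 = neg(2) = -2
  sig6 = absv(-2) = 2
  sig7 = add(2, -2) = 0
  sig8 = sub(2, 0) = 2

Second demand — change propagation:
  sig1: re-runs because src4 6->0; new result 0.
  sig2: re-runs because sig1 1->0; sig1 1->0; new result 0.
  sig4: re-runs because sig2 2->0; sig1 1->0; new result 0.
  sig5: re-runs because sig2 2->0; new result 0.
  sig6: re-runs because sig5 -2->0; new result 0.
  sig7: re-runs because sig4 2->0; sig5 -2->0; new result 0 (unchanged).
  sig8: re-runs because sig6 2->0; new result 0.

sig8 now evaluates to 0.
Run set: sig1, sig2, sig4, sig5, sig6, sig7, sig8 (7 run).
Changed values: src4, sig1, sig2, sig4, sig5, sig6, sig8.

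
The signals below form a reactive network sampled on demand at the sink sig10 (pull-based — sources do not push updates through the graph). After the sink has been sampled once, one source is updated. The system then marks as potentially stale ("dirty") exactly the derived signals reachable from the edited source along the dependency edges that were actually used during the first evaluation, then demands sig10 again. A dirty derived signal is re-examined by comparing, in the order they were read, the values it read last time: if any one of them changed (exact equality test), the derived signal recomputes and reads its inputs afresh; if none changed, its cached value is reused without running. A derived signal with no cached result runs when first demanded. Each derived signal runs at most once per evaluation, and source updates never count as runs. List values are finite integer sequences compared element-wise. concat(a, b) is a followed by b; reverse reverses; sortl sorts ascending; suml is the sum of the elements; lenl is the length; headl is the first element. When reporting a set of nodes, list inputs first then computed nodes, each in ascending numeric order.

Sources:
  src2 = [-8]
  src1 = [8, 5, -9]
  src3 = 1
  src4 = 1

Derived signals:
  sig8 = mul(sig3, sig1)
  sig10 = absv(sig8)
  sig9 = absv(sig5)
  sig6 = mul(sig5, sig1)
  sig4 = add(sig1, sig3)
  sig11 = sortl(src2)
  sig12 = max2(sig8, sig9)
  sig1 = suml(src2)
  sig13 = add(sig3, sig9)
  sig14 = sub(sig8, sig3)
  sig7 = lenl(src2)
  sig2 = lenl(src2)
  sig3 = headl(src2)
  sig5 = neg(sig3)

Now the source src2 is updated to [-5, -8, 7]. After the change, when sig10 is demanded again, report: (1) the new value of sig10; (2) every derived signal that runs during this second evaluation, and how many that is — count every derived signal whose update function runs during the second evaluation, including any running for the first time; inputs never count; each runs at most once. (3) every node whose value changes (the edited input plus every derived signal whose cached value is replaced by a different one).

sig10 now evaluates to 30.
Run set: sig1, sig3, sig8, sig10 (4 run).
Changed values: src2, sig1, sig3, sig8, sig10.

Initial pass — values computed on the first demand:
  sig1 = suml([-8]) = -8
  sig3 = headl([-8]) = -8
  sig8 = mul(-8, -8) = 64
  sig10 = absv(64) = 64

Second demand — change propagation:
  sig1: re-runs because src2 [-8]->[-5, -8, 7]; new result -6.
  sig3: re-runs because src2 [-8]->[-5, -8, 7]; new result -5.
  sig8: re-runs because sig3 -8->-5; sig1 -8->-6; new result 30.
  sig10: re-runs because sig8 64->30; new result 30.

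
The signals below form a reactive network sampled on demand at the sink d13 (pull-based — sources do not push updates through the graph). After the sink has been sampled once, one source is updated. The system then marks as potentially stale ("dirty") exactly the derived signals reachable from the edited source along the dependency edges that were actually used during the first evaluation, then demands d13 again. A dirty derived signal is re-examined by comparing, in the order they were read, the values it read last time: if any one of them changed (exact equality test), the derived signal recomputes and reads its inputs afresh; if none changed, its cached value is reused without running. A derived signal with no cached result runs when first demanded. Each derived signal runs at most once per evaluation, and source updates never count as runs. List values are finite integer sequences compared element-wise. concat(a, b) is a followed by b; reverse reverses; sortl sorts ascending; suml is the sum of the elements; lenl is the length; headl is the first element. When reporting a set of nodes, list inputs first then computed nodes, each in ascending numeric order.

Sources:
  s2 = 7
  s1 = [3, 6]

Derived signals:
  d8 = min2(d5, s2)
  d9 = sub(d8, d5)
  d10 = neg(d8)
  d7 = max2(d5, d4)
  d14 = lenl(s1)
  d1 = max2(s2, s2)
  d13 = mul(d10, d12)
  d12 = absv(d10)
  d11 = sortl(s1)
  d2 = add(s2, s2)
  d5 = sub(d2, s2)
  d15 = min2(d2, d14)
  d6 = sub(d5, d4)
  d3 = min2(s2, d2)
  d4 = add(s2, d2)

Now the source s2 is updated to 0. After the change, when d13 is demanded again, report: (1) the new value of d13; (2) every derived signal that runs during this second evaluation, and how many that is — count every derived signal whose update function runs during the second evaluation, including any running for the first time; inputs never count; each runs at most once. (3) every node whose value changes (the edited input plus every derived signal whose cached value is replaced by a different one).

Initial pass — values computed on the first demand:
  d2 = add(7, 7) = 14
  d5 = sub(14, 7) = 7
  d8 = min2(7, 7) = 7
  d10 = neg(7) = -7
  d12 = absv(-7) = 7
  d13 = mul(-7, 7) = -49

Second demand — change propagation:
  d2: re-runs because s2 7->0; s2 7->0; new result 0.
  d5: re-runs because d2 14->0; s2 7->0; new result 0.
  d8: re-runs because d5 7->0; s2 7->0; new result 0.
  d10: re-runs because d8 7->0; new result 0.
  d12: re-runs because d10 -7->0; new result 0.
  d13: re-runs because d10 -7->0; d12 7->0; new result 0.

d13 now evaluates to 0.
Run set: d2, d5, d8, d10, d12, d13 (6 run).
Changed values: s2, d2, d5, d8, d10, d12, d13.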